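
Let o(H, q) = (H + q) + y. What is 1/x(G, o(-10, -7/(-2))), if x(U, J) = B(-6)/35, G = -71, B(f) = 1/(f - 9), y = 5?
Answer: -525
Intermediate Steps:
o(H, q) = 5 + H + q (o(H, q) = (H + q) + 5 = 5 + H + q)
B(f) = 1/(-9 + f)
x(U, J) = -1/525 (x(U, J) = 1/(-9 - 6*35) = (1/35)/(-15) = -1/15*1/35 = -1/525)
1/x(G, o(-10, -7/(-2))) = 1/(-1/525) = -525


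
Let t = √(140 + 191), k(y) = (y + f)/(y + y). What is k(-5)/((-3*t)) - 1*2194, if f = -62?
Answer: -2194 - 67*√331/9930 ≈ -2194.1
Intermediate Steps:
k(y) = (-62 + y)/(2*y) (k(y) = (y - 62)/(y + y) = (-62 + y)/((2*y)) = (-62 + y)*(1/(2*y)) = (-62 + y)/(2*y))
t = √331 ≈ 18.193
k(-5)/((-3*t)) - 1*2194 = ((½)*(-62 - 5)/(-5))/((-3*√331)) - 1*2194 = ((½)*(-⅕)*(-67))*(-√331/993) - 2194 = 67*(-√331/993)/10 - 2194 = -67*√331/9930 - 2194 = -2194 - 67*√331/9930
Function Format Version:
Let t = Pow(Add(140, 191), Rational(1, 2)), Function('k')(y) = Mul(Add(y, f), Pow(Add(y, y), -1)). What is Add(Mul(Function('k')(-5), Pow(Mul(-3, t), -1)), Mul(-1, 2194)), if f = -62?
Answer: Add(-2194, Mul(Rational(-67, 9930), Pow(331, Rational(1, 2)))) ≈ -2194.1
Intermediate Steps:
Function('k')(y) = Mul(Rational(1, 2), Pow(y, -1), Add(-62, y)) (Function('k')(y) = Mul(Add(y, -62), Pow(Add(y, y), -1)) = Mul(Add(-62, y), Pow(Mul(2, y), -1)) = Mul(Add(-62, y), Mul(Rational(1, 2), Pow(y, -1))) = Mul(Rational(1, 2), Pow(y, -1), Add(-62, y)))
t = Pow(331, Rational(1, 2)) ≈ 18.193
Add(Mul(Function('k')(-5), Pow(Mul(-3, t), -1)), Mul(-1, 2194)) = Add(Mul(Mul(Rational(1, 2), Pow(-5, -1), Add(-62, -5)), Pow(Mul(-3, Pow(331, Rational(1, 2))), -1)), Mul(-1, 2194)) = Add(Mul(Mul(Rational(1, 2), Rational(-1, 5), -67), Mul(Rational(-1, 993), Pow(331, Rational(1, 2)))), -2194) = Add(Mul(Rational(67, 10), Mul(Rational(-1, 993), Pow(331, Rational(1, 2)))), -2194) = Add(Mul(Rational(-67, 9930), Pow(331, Rational(1, 2))), -2194) = Add(-2194, Mul(Rational(-67, 9930), Pow(331, Rational(1, 2))))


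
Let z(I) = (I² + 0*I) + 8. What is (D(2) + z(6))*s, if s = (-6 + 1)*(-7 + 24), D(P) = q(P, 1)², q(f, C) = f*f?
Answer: -5100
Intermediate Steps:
q(f, C) = f²
D(P) = P⁴ (D(P) = (P²)² = P⁴)
z(I) = 8 + I² (z(I) = (I² + 0) + 8 = I² + 8 = 8 + I²)
s = -85 (s = -5*17 = -85)
(D(2) + z(6))*s = (2⁴ + (8 + 6²))*(-85) = (16 + (8 + 36))*(-85) = (16 + 44)*(-85) = 60*(-85) = -5100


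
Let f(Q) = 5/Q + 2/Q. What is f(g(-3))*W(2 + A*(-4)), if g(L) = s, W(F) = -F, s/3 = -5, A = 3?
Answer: -14/3 ≈ -4.6667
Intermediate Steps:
s = -15 (s = 3*(-5) = -15)
g(L) = -15
f(Q) = 7/Q
f(g(-3))*W(2 + A*(-4)) = (7/(-15))*(-(2 + 3*(-4))) = (7*(-1/15))*(-(2 - 12)) = -(-7)*(-10)/15 = -7/15*10 = -14/3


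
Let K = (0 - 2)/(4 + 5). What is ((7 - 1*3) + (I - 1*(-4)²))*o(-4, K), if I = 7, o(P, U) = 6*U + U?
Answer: 70/9 ≈ 7.7778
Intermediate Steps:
K = -2/9 ≈ -0.22222
o(P, U) = 7*U
((7 - 1*3) + (I - 1*(-4)²))*o(-4, K) = ((7 - 1*3) + (7 - 1*(-4)²))*(7*(-2/9)) = ((7 - 3) + (7 - 1*16))*(-14/9) = (4 + (7 - 16))*(-14/9) = (4 - 9)*(-14/9) = -5*(-14/9) = 70/9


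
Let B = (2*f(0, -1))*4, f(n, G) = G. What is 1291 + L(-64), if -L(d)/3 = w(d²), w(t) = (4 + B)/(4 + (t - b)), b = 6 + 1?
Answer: 5284075/4093 ≈ 1291.0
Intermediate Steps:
b = 7
B = -8 (B = (2*(-1))*4 = -2*4 = -8)
w(t) = -4/(-3 + t) (w(t) = (4 - 8)/(4 + (t - 1*7)) = -4/(4 + (t - 7)) = -4/(4 + (-7 + t)) = -4/(-3 + t))
L(d) = 12/(-3 + d²) (L(d) = -(-12)/(-3 + d²) = 12/(-3 + d²))
1291 + L(-64) = 1291 + 12/(-3 + (-64)²) = 1291 + 12/(-3 + 4096) = 1291 + 12/4093 = 5284075/4093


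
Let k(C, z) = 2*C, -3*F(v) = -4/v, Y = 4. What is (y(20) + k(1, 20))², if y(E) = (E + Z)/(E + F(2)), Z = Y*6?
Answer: 16384/961 ≈ 17.049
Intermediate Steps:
Z = 24 (Z = 4*6 = 24)
F(v) = 4/(3*v) (F(v) = -(-4)/(3*v) = 4/(3*v))
y(E) = (24 + E)/(⅔ + E) (y(E) = (E + 24)/(E + (4/3)/2) = (24 + E)/(E + (4/3)*(½)) = (24 + E)/(E + ⅔) = (24 + E)/(⅔ + E))
(y(20) + k(1, 20))² = (3*(24 + 20)/(2 + 3*20) + 2*1)² = (3*44/(2 + 60) + 2)² = (3*44/62 + 2)² = (3*(1/62)*44 + 2)² = (66/31 + 2)² = (128/31)² = 16384/961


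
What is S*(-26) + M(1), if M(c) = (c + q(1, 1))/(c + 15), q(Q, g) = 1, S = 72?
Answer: -14975/8 ≈ -1871.9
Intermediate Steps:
M(c) = (1 + c)/(15 + c) (M(c) = (c + 1)/(c + 15) = (1 + c)/(15 + c))
S*(-26) + M(1) = 72*(-26) + (1 + 1)/(15 + 1) = -1872 + 2/16 = -1872 + (1/16)*2 = -1872 + ⅛ = -14975/8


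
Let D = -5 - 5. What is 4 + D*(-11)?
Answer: 114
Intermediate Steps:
D = -10
4 + D*(-11) = 4 - 10*(-11) = 4 + 110 = 114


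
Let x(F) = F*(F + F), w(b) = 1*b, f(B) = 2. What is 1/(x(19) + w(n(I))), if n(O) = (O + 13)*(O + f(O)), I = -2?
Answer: 1/722 ≈ 0.0013850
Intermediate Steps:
n(O) = (2 + O)*(13 + O) (n(O) = (O + 13)*(O + 2) = (13 + O)*(2 + O) = (2 + O)*(13 + O))
w(b) = b
x(F) = 2*F**2 (x(F) = F*(2*F) = 2*F**2)
1/(x(19) + w(n(I))) = 1/(2*19**2 + (26 + (-2)**2 + 15*(-2))) = 1/(2*361 + (26 + 4 - 30)) = 1/(722 + 0) = 1/722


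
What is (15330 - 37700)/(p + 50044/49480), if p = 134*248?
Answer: -276716900/411092351 ≈ -0.67313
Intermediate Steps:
p = 33232
(15330 - 37700)/(p + 50044/49480) = (15330 - 37700)/(33232 + 50044/49480) = -22370/(33232 + 50044*(1/49480)) = -22370/(33232 + 12511/12370) = -22370/411092351/12370 = -22370*12370/411092351 = -276716900/411092351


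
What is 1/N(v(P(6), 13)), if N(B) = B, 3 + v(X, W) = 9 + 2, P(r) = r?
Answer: ⅛ ≈ 0.12500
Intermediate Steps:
v(X, W) = 8 (v(X, W) = -3 + (9 + 2) = -3 + 11 = 8)
1/N(v(P(6), 13)) = 1/8 = ⅛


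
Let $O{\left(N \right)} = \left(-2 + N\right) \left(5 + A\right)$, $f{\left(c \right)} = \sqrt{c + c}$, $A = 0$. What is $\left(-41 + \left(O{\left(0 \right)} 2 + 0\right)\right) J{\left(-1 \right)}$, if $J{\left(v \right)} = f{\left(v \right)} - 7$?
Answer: $427 - 61 i \sqrt{2} \approx 427.0 - 86.267 i$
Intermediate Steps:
$f{\left(c \right)} = \sqrt{2} \sqrt{c}$ ($f{\left(c \right)} = \sqrt{2 c} = \sqrt{2} \sqrt{c}$)
$O{\left(N \right)} = -10 + 5 N$ ($O{\left(N \right)} = \left(-2 + N\right) \left(5 + 0\right) = \left(-2 + N\right) 5 = -10 + 5 N$)
$J{\left(v \right)} = -7 + \sqrt{2} \sqrt{v}$ ($J{\left(v \right)} = \sqrt{2} \sqrt{v} - 7 = -7 + \sqrt{2} \sqrt{v}$)
$\left(-41 + \left(O{\left(0 \right)} 2 + 0\right)\right) J{\left(-1 \right)} = \left(-41 + \left(\left(-10 + 5 \cdot 0\right) 2 + 0\right)\right) \left(-7 + \sqrt{2} \sqrt{-1}\right) = \left(-41 + \left(\left(-10 + 0\right) 2 + 0\right)\right) \left(-7 + \sqrt{2} i\right) = \left(-41 + \left(\left(-10\right) 2 + 0\right)\right) \left(-7 + i \sqrt{2}\right) = \left(-41 + \left(-20 + 0\right)\right) \left(-7 + i \sqrt{2}\right) = \left(-41 - 20\right) \left(-7 + i \sqrt{2}\right) = - 61 \left(-7 + i \sqrt{2}\right) = 427 - 61 i \sqrt{2}$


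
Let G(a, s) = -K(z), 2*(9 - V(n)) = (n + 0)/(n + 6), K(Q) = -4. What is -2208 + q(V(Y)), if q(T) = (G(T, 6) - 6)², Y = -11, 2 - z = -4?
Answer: -2204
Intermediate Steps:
z = 6 (z = 2 - 1*(-4) = 2 + 4 = 6)
V(n) = 9 - n/(2*(6 + n)) (V(n) = 9 - (n + 0)/(2*(n + 6)) = 9 - n/(2*(6 + n)))
G(a, s) = 4 (G(a, s) = -1*(-4) = 4)
q(T) = 4 (q(T) = (4 - 6)² = (-2)² = 4)
-2208 + q(V(Y)) = -2208 + 4 = -2204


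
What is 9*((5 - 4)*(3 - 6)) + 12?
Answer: -15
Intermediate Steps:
9*((5 - 4)*(3 - 6)) + 12 = 9*(1*(-3)) + 12 = 9*(-3) + 12 = -27 + 12 = -15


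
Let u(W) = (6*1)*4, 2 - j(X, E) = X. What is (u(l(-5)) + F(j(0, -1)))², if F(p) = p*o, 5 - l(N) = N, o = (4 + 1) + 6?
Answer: 2116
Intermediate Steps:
j(X, E) = 2 - X
o = 11 (o = 5 + 6 = 11)
l(N) = 5 - N
u(W) = 24 (u(W) = 6*4 = 24)
F(p) = 11*p (F(p) = p*11 = 11*p)
(u(l(-5)) + F(j(0, -1)))² = (24 + 11*(2 - 1*0))² = (24 + 11*(2 + 0))² = (24 + 11*2)² = (24 + 22)² = 46² = 2116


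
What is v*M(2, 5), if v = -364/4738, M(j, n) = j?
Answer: -364/2369 ≈ -0.15365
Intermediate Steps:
v = -182/2369 (v = -364*1/4738 = -182/2369 ≈ -0.076826)
v*M(2, 5) = -182/2369*2 = -364/2369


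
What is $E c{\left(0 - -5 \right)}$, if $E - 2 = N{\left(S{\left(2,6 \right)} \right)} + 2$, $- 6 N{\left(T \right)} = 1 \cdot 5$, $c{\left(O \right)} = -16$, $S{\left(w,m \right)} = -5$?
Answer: $- \frac{152}{3} \approx -50.667$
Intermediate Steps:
$N{\left(T \right)} = - \frac{5}{6}$ ($N{\left(T \right)} = - \frac{1 \cdot 5}{6} = \left(- \frac{1}{6}\right) 5 = - \frac{5}{6}$)
$E = \frac{19}{6}$ ($E = 2 + \left(- \frac{5}{6} + 2\right) = 2 + \frac{7}{6} = \frac{19}{6} \approx 3.1667$)
$E c{\left(0 - -5 \right)} = \frac{19}{6} \left(-16\right) = - \frac{152}{3}$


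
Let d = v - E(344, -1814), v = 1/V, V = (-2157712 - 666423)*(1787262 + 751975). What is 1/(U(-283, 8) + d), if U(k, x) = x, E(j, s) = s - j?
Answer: 7171148084995/15532706752099169 ≈ 0.00046168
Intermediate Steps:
V = -7171148084995 (V = -2824135*2539237 = -7171148084995)
v = -1/7171148084995 (v = 1/(-7171148084995) = -1/7171148084995 ≈ -1.3945e-13)
d = 15475337567419209/7171148084995 (d = -1/7171148084995 - (-1814 - 1*344) = -1/7171148084995 - (-1814 - 344) = -1/7171148084995 - 1*(-2158) = -1/7171148084995 + 2158 = 15475337567419209/7171148084995 ≈ 2158.0)
1/(U(-283, 8) + d) = 1/(8 + 15475337567419209/7171148084995) = 1/(15532706752099169/7171148084995) = 7171148084995/15532706752099169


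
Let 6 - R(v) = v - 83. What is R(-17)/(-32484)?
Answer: -53/16242 ≈ -0.0032631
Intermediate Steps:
R(v) = 89 - v (R(v) = 6 - (v - 83) = 6 - (-83 + v) = 6 + (83 - v) = 89 - v)
R(-17)/(-32484) = (89 - 1*(-17))/(-32484) = (89 + 17)*(-1/32484) = 106*(-1/32484) = -53/16242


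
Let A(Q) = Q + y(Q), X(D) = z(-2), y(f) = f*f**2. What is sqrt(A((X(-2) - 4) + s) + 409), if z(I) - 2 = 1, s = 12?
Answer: sqrt(1751) ≈ 41.845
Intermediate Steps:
z(I) = 3 (z(I) = 2 + 1 = 3)
y(f) = f**3
X(D) = 3
A(Q) = Q + Q**3
sqrt(A((X(-2) - 4) + s) + 409) = sqrt((((3 - 4) + 12) + ((3 - 4) + 12)**3) + 409) = sqrt(((-1 + 12) + (-1 + 12)**3) + 409) = sqrt((11 + 11**3) + 409) = sqrt((11 + 1331) + 409) = sqrt(1342 + 409) = sqrt(1751)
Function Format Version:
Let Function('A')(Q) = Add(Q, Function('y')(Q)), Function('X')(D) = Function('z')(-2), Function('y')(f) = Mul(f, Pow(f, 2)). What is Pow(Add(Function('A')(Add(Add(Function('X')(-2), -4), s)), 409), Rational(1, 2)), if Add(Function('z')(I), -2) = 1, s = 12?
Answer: Pow(1751, Rational(1, 2)) ≈ 41.845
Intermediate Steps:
Function('z')(I) = 3 (Function('z')(I) = Add(2, 1) = 3)
Function('y')(f) = Pow(f, 3)
Function('X')(D) = 3
Function('A')(Q) = Add(Q, Pow(Q, 3))
Pow(Add(Function('A')(Add(Add(Function('X')(-2), -4), s)), 409), Rational(1, 2)) = Pow(Add(Add(Add(Add(3, -4), 12), Pow(Add(Add(3, -4), 12), 3)), 409), Rational(1, 2)) = Pow(Add(Add(Add(-1, 12), Pow(Add(-1, 12), 3)), 409), Rational(1, 2)) = Pow(Add(Add(11, Pow(11, 3)), 409), Rational(1, 2)) = Pow(Add(Add(11, 1331), 409), Rational(1, 2)) = Pow(Add(1342, 409), Rational(1, 2)) = Pow(1751, Rational(1, 2))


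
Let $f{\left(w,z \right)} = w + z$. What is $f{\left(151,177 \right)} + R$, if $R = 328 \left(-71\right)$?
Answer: $-22960$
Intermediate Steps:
$R = -23288$
$f{\left(151,177 \right)} + R = \left(151 + 177\right) - 23288 = 328 - 23288 = -22960$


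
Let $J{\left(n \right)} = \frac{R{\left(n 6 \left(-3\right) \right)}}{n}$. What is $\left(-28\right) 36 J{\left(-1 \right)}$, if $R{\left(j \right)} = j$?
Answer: $18144$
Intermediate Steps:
$J{\left(n \right)} = -18$ ($J{\left(n \right)} = \frac{n 6 \left(-3\right)}{n} = \frac{6 n \left(-3\right)}{n} = \frac{\left(-18\right) n}{n} = -18$)
$\left(-28\right) 36 J{\left(-1 \right)} = \left(-28\right) 36 \left(-18\right) = \left(-1008\right) \left(-18\right) = 18144$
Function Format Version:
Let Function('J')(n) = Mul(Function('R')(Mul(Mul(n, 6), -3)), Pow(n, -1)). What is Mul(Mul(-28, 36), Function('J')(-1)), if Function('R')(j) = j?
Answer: 18144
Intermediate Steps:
Function('J')(n) = -18 (Function('J')(n) = Mul(Mul(Mul(n, 6), -3), Pow(n, -1)) = Mul(Mul(Mul(6, n), -3), Pow(n, -1)) = Mul(Mul(-18, n), Pow(n, -1)) = -18)
Mul(Mul(-28, 36), Function('J')(-1)) = Mul(Mul(-28, 36), -18) = Mul(-1008, -18) = 18144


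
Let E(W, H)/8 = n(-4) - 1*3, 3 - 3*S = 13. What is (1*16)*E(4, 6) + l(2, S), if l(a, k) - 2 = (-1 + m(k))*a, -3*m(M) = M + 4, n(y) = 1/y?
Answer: -3748/9 ≈ -416.44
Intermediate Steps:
S = -10/3 (S = 1 - ⅓*13 = 1 - 13/3 = -10/3 ≈ -3.3333)
E(W, H) = -26 (E(W, H) = 8*(1/(-4) - 1*3) = 8*(-¼ - 3) = 8*(-13/4) = -26)
m(M) = -4/3 - M/3 (m(M) = -(M + 4)/3 = -(4 + M)/3 = -4/3 - M/3)
l(a, k) = 2 + a*(-7/3 - k/3) (l(a, k) = 2 + (-1 + (-4/3 - k/3))*a = 2 + (-7/3 - k/3)*a = 2 + a*(-7/3 - k/3))
(1*16)*E(4, 6) + l(2, S) = (1*16)*(-26) + (2 - 7/3*2 - ⅓*2*(-10/3)) = 16*(-26) + (2 - 14/3 + 20/9) = -416 - 4/9 = -3748/9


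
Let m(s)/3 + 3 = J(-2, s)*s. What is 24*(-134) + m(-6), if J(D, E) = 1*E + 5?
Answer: -3207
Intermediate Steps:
J(D, E) = 5 + E (J(D, E) = E + 5 = 5 + E)
m(s) = -9 + 3*s*(5 + s) (m(s) = -9 + 3*((5 + s)*s) = -9 + 3*(s*(5 + s)) = -9 + 3*s*(5 + s))
24*(-134) + m(-6) = 24*(-134) + (-9 + 3*(-6)*(5 - 6)) = -3216 + (-9 + 3*(-6)*(-1)) = -3216 + (-9 + 18) = -3216 + 9 = -3207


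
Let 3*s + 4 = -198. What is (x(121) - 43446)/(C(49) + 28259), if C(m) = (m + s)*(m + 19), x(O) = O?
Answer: -129975/81037 ≈ -1.6039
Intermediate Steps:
s = -202/3 (s = -4/3 + (⅓)*(-198) = -4/3 - 66 = -202/3 ≈ -67.333)
C(m) = (19 + m)*(-202/3 + m) (C(m) = (m - 202/3)*(m + 19) = (-202/3 + m)*(19 + m) = (19 + m)*(-202/3 + m))
(x(121) - 43446)/(C(49) + 28259) = (121 - 43446)/((-3838/3 + 49² - 145/3*49) + 28259) = -43325/((-3838/3 + 2401 - 7105/3) + 28259) = -43325/(-3740/3 + 28259) = -43325/81037/3 = -43325*3/81037 = -129975/81037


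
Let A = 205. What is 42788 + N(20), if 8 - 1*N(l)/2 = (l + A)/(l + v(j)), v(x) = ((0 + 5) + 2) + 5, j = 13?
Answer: 684639/16 ≈ 42790.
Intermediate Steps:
v(x) = 12 (v(x) = (5 + 2) + 5 = 7 + 5 = 12)
N(l) = 16 - 2*(205 + l)/(12 + l) (N(l) = 16 - 2*(l + 205)/(l + 12) = 16 - 2*(205 + l)/(12 + l))
42788 + N(20) = 42788 + 2*(-109 + 7*20)/(12 + 20) = 42788 + 2*(-109 + 140)/32 = 42788 + 2*(1/32)*31 = 42788 + 31/16 = 684639/16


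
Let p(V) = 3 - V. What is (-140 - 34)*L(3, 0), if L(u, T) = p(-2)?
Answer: -870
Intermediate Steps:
L(u, T) = 5 (L(u, T) = 3 - 1*(-2) = 3 + 2 = 5)
(-140 - 34)*L(3, 0) = (-140 - 34)*5 = -174*5 = -870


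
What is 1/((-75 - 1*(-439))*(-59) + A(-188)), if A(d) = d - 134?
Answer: -1/21798 ≈ -4.5876e-5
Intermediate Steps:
A(d) = -134 + d
1/((-75 - 1*(-439))*(-59) + A(-188)) = 1/((-75 - 1*(-439))*(-59) + (-134 - 188)) = 1/((-75 + 439)*(-59) - 322) = 1/(364*(-59) - 322) = 1/(-21476 - 322) = 1/(-21798) = -1/21798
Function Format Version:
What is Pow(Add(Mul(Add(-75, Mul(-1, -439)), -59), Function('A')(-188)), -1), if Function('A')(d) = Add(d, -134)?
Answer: Rational(-1, 21798) ≈ -4.5876e-5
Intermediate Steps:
Function('A')(d) = Add(-134, d)
Pow(Add(Mul(Add(-75, Mul(-1, -439)), -59), Function('A')(-188)), -1) = Pow(Add(Mul(Add(-75, Mul(-1, -439)), -59), Add(-134, -188)), -1) = Pow(Add(Mul(Add(-75, 439), -59), -322), -1) = Pow(Add(Mul(364, -59), -322), -1) = Pow(Add(-21476, -322), -1) = Pow(-21798, -1) = Rational(-1, 21798)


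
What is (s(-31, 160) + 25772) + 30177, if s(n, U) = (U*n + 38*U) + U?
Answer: 57229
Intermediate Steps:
s(n, U) = 39*U + U*n (s(n, U) = (38*U + U*n) + U = 39*U + U*n)
(s(-31, 160) + 25772) + 30177 = (160*(39 - 31) + 25772) + 30177 = (160*8 + 25772) + 30177 = (1280 + 25772) + 30177 = 27052 + 30177 = 57229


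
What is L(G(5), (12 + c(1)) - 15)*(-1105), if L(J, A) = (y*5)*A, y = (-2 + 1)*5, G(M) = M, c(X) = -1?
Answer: -110500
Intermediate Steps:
y = -5 (y = -1*5 = -5)
L(J, A) = -25*A (L(J, A) = (-5*5)*A = -25*A)
L(G(5), (12 + c(1)) - 15)*(-1105) = -25*((12 - 1) - 15)*(-1105) = -25*(11 - 15)*(-1105) = -25*(-4)*(-1105) = 100*(-1105) = -110500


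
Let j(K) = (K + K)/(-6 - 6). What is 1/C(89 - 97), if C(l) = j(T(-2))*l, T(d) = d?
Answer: -3/8 ≈ -0.37500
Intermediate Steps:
j(K) = -K/6 (j(K) = (2*K)/(-12) = (2*K)*(-1/12) = -K/6)
C(l) = l/3 (C(l) = (-1/6*(-2))*l = l/3)
1/C(89 - 97) = 1/((89 - 97)/3) = 1/((1/3)*(-8)) = 1/(-8/3) = -3/8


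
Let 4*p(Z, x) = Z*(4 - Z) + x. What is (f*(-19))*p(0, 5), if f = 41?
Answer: -3895/4 ≈ -973.75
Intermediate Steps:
p(Z, x) = x/4 + Z*(4 - Z)/4 (p(Z, x) = (Z*(4 - Z) + x)/4 = (x + Z*(4 - Z))/4 = x/4 + Z*(4 - Z)/4)
(f*(-19))*p(0, 5) = (41*(-19))*(0 - ¼*0² + (¼)*5) = -779*(0 - ¼*0 + 5/4) = -779*(0 + 0 + 5/4) = -779*5/4 = -3895/4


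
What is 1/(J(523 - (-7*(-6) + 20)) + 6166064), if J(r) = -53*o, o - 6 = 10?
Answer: 1/6165216 ≈ 1.6220e-7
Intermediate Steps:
o = 16 (o = 6 + 10 = 16)
J(r) = -848 (J(r) = -53*16 = -848)
1/(J(523 - (-7*(-6) + 20)) + 6166064) = 1/(-848 + 6166064) = 1/6165216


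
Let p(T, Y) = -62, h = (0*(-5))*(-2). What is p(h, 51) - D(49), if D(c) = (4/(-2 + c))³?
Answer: -6437090/103823 ≈ -62.001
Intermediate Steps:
D(c) = 64/(-2 + c)³ (D(c) = (4/(-2 + c))³ = 64/(-2 + c)³)
h = 0 (h = 0*(-2) = 0)
p(h, 51) - D(49) = -62 - 64/(-2 + 49)³ = -62 - 64/47³ = -62 - 64/103823 = -6437090/103823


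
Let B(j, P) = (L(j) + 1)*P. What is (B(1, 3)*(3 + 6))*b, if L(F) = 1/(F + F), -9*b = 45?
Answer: -405/2 ≈ -202.50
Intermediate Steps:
b = -5 (b = -⅑*45 = -5)
L(F) = 1/(2*F)
B(j, P) = P*(1 + 1/(2*j)) (B(j, P) = (1/(2*j) + 1)*P = (1 + 1/(2*j))*P = P*(1 + 1/(2*j)))
(B(1, 3)*(3 + 6))*b = ((3 + (½)*3/1)*(3 + 6))*(-5) = ((3 + (½)*3*1)*9)*(-5) = ((3 + 3/2)*9)*(-5) = ((9/2)*9)*(-5) = (81/2)*(-5) = -405/2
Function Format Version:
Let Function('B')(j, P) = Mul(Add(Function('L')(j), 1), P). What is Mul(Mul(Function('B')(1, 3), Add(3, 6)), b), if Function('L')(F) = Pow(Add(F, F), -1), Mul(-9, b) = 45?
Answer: Rational(-405, 2) ≈ -202.50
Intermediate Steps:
b = -5 (b = Mul(Rational(-1, 9), 45) = -5)
Function('L')(F) = Mul(Rational(1, 2), Pow(F, -1)) (Function('L')(F) = Pow(Mul(2, F), -1) = Mul(Rational(1, 2), Pow(F, -1)))
Function('B')(j, P) = Mul(P, Add(1, Mul(Rational(1, 2), Pow(j, -1)))) (Function('B')(j, P) = Mul(Add(Mul(Rational(1, 2), Pow(j, -1)), 1), P) = Mul(Add(1, Mul(Rational(1, 2), Pow(j, -1))), P) = Mul(P, Add(1, Mul(Rational(1, 2), Pow(j, -1)))))
Mul(Mul(Function('B')(1, 3), Add(3, 6)), b) = Mul(Mul(Add(3, Mul(Rational(1, 2), 3, Pow(1, -1))), Add(3, 6)), -5) = Mul(Mul(Add(3, Mul(Rational(1, 2), 3, 1)), 9), -5) = Mul(Mul(Add(3, Rational(3, 2)), 9), -5) = Mul(Mul(Rational(9, 2), 9), -5) = Mul(Rational(81, 2), -5) = Rational(-405, 2)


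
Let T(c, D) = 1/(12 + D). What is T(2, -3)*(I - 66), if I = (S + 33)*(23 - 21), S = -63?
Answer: -14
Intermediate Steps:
I = -60 (I = (-63 + 33)*(23 - 21) = -30*2 = -60)
T(2, -3)*(I - 66) = (-60 - 66)/(12 - 3) = -126/9 = (⅑)*(-126) = -14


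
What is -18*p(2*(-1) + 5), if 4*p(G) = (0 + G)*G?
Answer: -81/2 ≈ -40.500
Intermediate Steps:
p(G) = G²/4 (p(G) = ((0 + G)*G)/4 = (G*G)/4 = G²/4)
-18*p(2*(-1) + 5) = -9*(2*(-1) + 5)²/2 = -9*(-2 + 5)²/2 = -9*3²/2 = -9*9/2 = -18*9/4 = -81/2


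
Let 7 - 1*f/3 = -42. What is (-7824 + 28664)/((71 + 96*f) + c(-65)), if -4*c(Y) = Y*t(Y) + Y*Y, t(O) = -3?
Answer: 10420/6539 ≈ 1.5935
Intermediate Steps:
f = 147 (f = 21 - 3*(-42) = 21 + 126 = 147)
c(Y) = -Y**2/4 + 3*Y/4 (c(Y) = -(Y*(-3) + Y*Y)/4 = -(-3*Y + Y**2)/4 = -(Y**2 - 3*Y)/4 = -Y**2/4 + 3*Y/4)
(-7824 + 28664)/((71 + 96*f) + c(-65)) = (-7824 + 28664)/((71 + 96*147) + (1/4)*(-65)*(3 - 1*(-65))) = 20840/((71 + 14112) + (1/4)*(-65)*(3 + 65)) = 20840/(14183 + (1/4)*(-65)*68) = 20840/(14183 - 1105) = 20840/13078 = 20840*(1/13078) = 10420/6539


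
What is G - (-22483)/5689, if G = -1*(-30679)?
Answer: 174555314/5689 ≈ 30683.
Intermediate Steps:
G = 30679
G - (-22483)/5689 = 30679 - (-22483)/5689 = 30679 - 1*(-22483/5689) = 30679 + 22483/5689 = 174555314/5689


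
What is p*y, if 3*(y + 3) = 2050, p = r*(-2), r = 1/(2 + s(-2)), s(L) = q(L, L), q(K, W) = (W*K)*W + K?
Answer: 2041/12 ≈ 170.08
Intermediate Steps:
q(K, W) = K + K*W² (q(K, W) = (K*W)*W + K = K*W² + K = K + K*W²)
s(L) = L*(1 + L²)
r = -⅛ (r = 1/(2 + (-2 + (-2)³)) = 1/(2 + (-2 - 8)) = 1/(2 - 10) = 1/(-8) = -⅛ ≈ -0.12500)
p = ¼ (p = -⅛*(-2) = ¼ ≈ 0.25000)
y = 2041/3 (y = -3 + (⅓)*2050 = -3 + 2050/3 = 2041/3 ≈ 680.33)
p*y = (¼)*(2041/3) = 2041/12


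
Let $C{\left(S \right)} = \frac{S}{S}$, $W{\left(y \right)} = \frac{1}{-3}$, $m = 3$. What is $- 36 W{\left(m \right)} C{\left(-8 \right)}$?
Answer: $12$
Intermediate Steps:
$W{\left(y \right)} = - \frac{1}{3}$
$C{\left(S \right)} = 1$
$- 36 W{\left(m \right)} C{\left(-8 \right)} = \left(-36\right) \left(- \frac{1}{3}\right) 1 = 12 \cdot 1 = 12$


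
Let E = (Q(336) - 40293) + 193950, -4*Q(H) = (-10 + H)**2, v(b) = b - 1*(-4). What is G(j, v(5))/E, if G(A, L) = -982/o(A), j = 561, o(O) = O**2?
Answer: -491/19998631224 ≈ -2.4552e-8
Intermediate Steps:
v(b) = 4 + b (v(b) = b + 4 = 4 + b)
G(A, L) = -982/A**2
Q(H) = -(-10 + H)**2/4
E = 127088 (E = (-(-10 + 336)**2/4 - 40293) + 193950 = (-1/4*326**2 - 40293) + 193950 = (-1/4*106276 - 40293) + 193950 = (-26569 - 40293) + 193950 = -66862 + 193950 = 127088)
G(j, v(5))/E = -982/561**2/127088 = -982*1/314721*(1/127088) = -982/314721*1/127088 = -491/19998631224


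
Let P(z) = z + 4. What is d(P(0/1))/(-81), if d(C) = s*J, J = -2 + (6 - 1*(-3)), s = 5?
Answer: -35/81 ≈ -0.43210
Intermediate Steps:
P(z) = 4 + z
J = 7 (J = -2 + (6 + 3) = -2 + 9 = 7)
d(C) = 35 (d(C) = 5*7 = 35)
d(P(0/1))/(-81) = 35/(-81) = 35*(-1/81) = -35/81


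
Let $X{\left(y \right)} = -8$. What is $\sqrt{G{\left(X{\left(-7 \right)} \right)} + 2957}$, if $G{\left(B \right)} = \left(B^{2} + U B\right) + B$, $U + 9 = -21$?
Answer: $\sqrt{3253} \approx 57.035$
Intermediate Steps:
$U = -30$ ($U = -9 - 21 = -30$)
$G{\left(B \right)} = B^{2} - 29 B$ ($G{\left(B \right)} = \left(B^{2} - 30 B\right) + B = B^{2} - 29 B$)
$\sqrt{G{\left(X{\left(-7 \right)} \right)} + 2957} = \sqrt{- 8 \left(-29 - 8\right) + 2957} = \sqrt{\left(-8\right) \left(-37\right) + 2957} = \sqrt{296 + 2957} = \sqrt{3253}$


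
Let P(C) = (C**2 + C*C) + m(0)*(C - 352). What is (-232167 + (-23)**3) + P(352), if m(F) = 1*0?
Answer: 3474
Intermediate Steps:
m(F) = 0
P(C) = 2*C**2 (P(C) = (C**2 + C*C) + 0*(C - 352) = (C**2 + C**2) + 0*(-352 + C) = 2*C**2 + 0 = 2*C**2)
(-232167 + (-23)**3) + P(352) = (-232167 + (-23)**3) + 2*352**2 = (-232167 - 12167) + 2*123904 = -244334 + 247808 = 3474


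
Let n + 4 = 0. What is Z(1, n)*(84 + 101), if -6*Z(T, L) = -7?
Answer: 1295/6 ≈ 215.83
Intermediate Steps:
n = -4 (n = -4 + 0 = -4)
Z(T, L) = 7/6 (Z(T, L) = -⅙*(-7) = 7/6)
Z(1, n)*(84 + 101) = 7*(84 + 101)/6 = (7/6)*185 = 1295/6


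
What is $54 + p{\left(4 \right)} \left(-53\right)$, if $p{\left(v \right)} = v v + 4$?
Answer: $-1006$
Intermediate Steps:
$p{\left(v \right)} = 4 + v^{2}$ ($p{\left(v \right)} = v^{2} + 4 = 4 + v^{2}$)
$54 + p{\left(4 \right)} \left(-53\right) = 54 + \left(4 + 4^{2}\right) \left(-53\right) = 54 + \left(4 + 16\right) \left(-53\right) = 54 + 20 \left(-53\right) = 54 - 1060 = -1006$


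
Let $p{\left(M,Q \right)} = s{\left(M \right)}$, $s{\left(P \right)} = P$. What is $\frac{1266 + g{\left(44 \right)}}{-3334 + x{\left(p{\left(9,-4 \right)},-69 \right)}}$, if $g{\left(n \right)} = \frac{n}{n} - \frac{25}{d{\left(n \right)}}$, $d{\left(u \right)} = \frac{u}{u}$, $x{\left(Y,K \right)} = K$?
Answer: $- \frac{1242}{3403} \approx -0.36497$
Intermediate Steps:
$p{\left(M,Q \right)} = M$
$d{\left(u \right)} = 1$
$g{\left(n \right)} = -24$ ($g{\left(n \right)} = \frac{n}{n} - \frac{25}{1} = 1 - 25 = -24$)
$\frac{1266 + g{\left(44 \right)}}{-3334 + x{\left(p{\left(9,-4 \right)},-69 \right)}} = \frac{1266 - 24}{-3334 - 69} = \frac{1242}{-3403} = 1242 \left(- \frac{1}{3403}\right) = - \frac{1242}{3403}$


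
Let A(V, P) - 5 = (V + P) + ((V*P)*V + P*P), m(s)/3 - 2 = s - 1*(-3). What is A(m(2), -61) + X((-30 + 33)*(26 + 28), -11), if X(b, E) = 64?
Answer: -23151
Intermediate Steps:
m(s) = 15 + 3*s (m(s) = 6 + 3*(s - 1*(-3)) = 6 + 3*(s + 3) = 6 + 3*(3 + s) = 6 + (9 + 3*s) = 15 + 3*s)
A(V, P) = 5 + P + V + P² + P*V² (A(V, P) = 5 + ((V + P) + ((V*P)*V + P*P)) = 5 + ((P + V) + ((P*V)*V + P²)) = 5 + ((P + V) + (P*V² + P²)) = 5 + ((P + V) + (P² + P*V²)) = 5 + (P + V + P² + P*V²) = 5 + P + V + P² + P*V²)
A(m(2), -61) + X((-30 + 33)*(26 + 28), -11) = (5 - 61 + (15 + 3*2) + (-61)² - 61*(15 + 3*2)²) + 64 = (5 - 61 + (15 + 6) + 3721 - 61*(15 + 6)²) + 64 = (5 - 61 + 21 + 3721 - 61*21²) + 64 = (5 - 61 + 21 + 3721 - 61*441) + 64 = (5 - 61 + 21 + 3721 - 26901) + 64 = -23215 + 64 = -23151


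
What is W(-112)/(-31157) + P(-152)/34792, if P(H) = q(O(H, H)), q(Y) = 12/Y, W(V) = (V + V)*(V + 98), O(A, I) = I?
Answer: -592312361/5884649296 ≈ -0.10065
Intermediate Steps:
W(V) = 2*V*(98 + V) (W(V) = (2*V)*(98 + V) = 2*V*(98 + V))
P(H) = 12/H
W(-112)/(-31157) + P(-152)/34792 = (2*(-112)*(98 - 112))/(-31157) + (12/(-152))/34792 = (2*(-112)*(-14))*(-1/31157) + (12*(-1/152))*(1/34792) = 3136*(-1/31157) - 3/38*1/34792 = -448/4451 - 3/1322096 = -592312361/5884649296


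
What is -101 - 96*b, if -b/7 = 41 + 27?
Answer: 45595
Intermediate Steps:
b = -476 (b = -7*(41 + 27) = -7*68 = -476)
-101 - 96*b = -101 - 96*(-476) = -101 + 45696 = 45595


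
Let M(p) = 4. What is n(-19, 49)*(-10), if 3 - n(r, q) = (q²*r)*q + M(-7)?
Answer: -22353300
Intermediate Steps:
n(r, q) = -1 - r*q³ (n(r, q) = 3 - ((q²*r)*q + 4) = 3 - ((r*q²)*q + 4) = 3 - (r*q³ + 4) = 3 - (4 + r*q³) = 3 + (-4 - r*q³) = -1 - r*q³)
n(-19, 49)*(-10) = (-1 - 1*(-19)*49³)*(-10) = (-1 - 1*(-19)*117649)*(-10) = (-1 + 2235331)*(-10) = 2235330*(-10) = -22353300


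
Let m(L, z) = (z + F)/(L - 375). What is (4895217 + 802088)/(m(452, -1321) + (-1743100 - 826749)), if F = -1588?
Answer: -438692485/197881282 ≈ -2.2169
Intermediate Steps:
m(L, z) = (-1588 + z)/(-375 + L) (m(L, z) = (z - 1588)/(L - 375) = (-1588 + z)/(-375 + L))
(4895217 + 802088)/(m(452, -1321) + (-1743100 - 826749)) = (4895217 + 802088)/((-1588 - 1321)/(-375 + 452) + (-1743100 - 826749)) = 5697305/(-2909/77 - 2569849) = 5697305/(-197881282/77) = 5697305*(-77/197881282) = -438692485/197881282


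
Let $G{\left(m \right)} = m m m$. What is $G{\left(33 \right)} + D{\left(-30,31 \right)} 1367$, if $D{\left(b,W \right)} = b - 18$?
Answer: $-29679$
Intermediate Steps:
$G{\left(m \right)} = m^{3}$ ($G{\left(m \right)} = m^{2} m = m^{3}$)
$D{\left(b,W \right)} = -18 + b$
$G{\left(33 \right)} + D{\left(-30,31 \right)} 1367 = 33^{3} + \left(-18 - 30\right) 1367 = 35937 - 65616 = -29679$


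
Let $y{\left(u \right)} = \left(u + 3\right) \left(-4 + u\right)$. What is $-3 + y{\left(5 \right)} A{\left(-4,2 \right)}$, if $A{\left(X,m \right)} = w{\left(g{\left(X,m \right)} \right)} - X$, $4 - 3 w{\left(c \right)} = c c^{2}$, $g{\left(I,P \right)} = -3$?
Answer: $\frac{335}{3} \approx 111.67$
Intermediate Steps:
$y{\left(u \right)} = \left(-4 + u\right) \left(3 + u\right)$ ($y{\left(u \right)} = \left(3 + u\right) \left(-4 + u\right) = \left(-4 + u\right) \left(3 + u\right)$)
$w{\left(c \right)} = \frac{4}{3} - \frac{c^{3}}{3}$ ($w{\left(c \right)} = \frac{4}{3} - \frac{c c^{2}}{3} = \frac{4}{3} - \frac{c^{3}}{3}$)
$A{\left(X,m \right)} = \frac{31}{3} - X$ ($A{\left(X,m \right)} = \left(\frac{4}{3} - \frac{\left(-3\right)^{3}}{3}\right) - X = \left(\frac{4}{3} - -9\right) - X = \left(\frac{4}{3} + 9\right) - X = \frac{31}{3} - X$)
$-3 + y{\left(5 \right)} A{\left(-4,2 \right)} = -3 + \left(-12 + 5^{2} - 5\right) \left(\frac{31}{3} - -4\right) = -3 + \left(-12 + 25 - 5\right) \left(\frac{31}{3} + 4\right) = -3 + 8 \cdot \frac{43}{3} = -3 + \frac{344}{3} = \frac{335}{3}$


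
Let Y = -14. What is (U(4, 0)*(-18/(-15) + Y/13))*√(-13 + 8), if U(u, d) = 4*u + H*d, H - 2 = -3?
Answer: 128*I*√5/65 ≈ 4.4033*I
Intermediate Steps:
H = -1 (H = 2 - 3 = -1)
U(u, d) = -d + 4*u (U(u, d) = 4*u - d = -d + 4*u)
(U(4, 0)*(-18/(-15) + Y/13))*√(-13 + 8) = ((-1*0 + 4*4)*(-18/(-15) - 14/13))*√(-13 + 8) = ((0 + 16)*(-18*(-1/15) - 14*1/13))*√(-5) = (16*(6/5 - 14/13))*(I*√5) = (16*(8/65))*(I*√5) = 128*(I*√5)/65 = 128*I*√5/65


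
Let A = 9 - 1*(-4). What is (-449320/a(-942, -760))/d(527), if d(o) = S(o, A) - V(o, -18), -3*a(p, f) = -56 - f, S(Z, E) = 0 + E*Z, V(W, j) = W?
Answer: 56165/185504 ≈ 0.30277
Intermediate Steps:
A = 13 (A = 9 + 4 = 13)
S(Z, E) = E*Z
a(p, f) = 56/3 + f/3 (a(p, f) = -(-56 - f)/3 = 56/3 + f/3)
d(o) = 12*o (d(o) = 13*o - o = 12*o)
(-449320/a(-942, -760))/d(527) = (-449320/(56/3 + (⅓)*(-760)))/((12*527)) = -449320/(56/3 - 760/3)/6324 = -449320/(-704/3)*(1/6324) = -449320*(-3/704)*(1/6324) = (168495/88)*(1/6324) = 56165/185504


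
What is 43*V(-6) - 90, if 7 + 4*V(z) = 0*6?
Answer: -661/4 ≈ -165.25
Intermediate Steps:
V(z) = -7/4 (V(z) = -7/4 + (0*6)/4 = -7/4 + (1/4)*0 = -7/4 + 0 = -7/4)
43*V(-6) - 90 = 43*(-7/4) - 90 = -301/4 - 90 = -661/4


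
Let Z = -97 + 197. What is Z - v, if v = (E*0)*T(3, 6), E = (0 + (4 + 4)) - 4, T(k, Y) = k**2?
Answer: 100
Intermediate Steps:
E = 4 (E = (0 + 8) - 4 = 8 - 4 = 4)
Z = 100
v = 0 (v = (4*0)*3**2 = 0*9 = 0)
Z - v = 100 - 1*0 = 100 + 0 = 100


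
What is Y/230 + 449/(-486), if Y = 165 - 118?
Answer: -20107/27945 ≈ -0.71952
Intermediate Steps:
Y = 47
Y/230 + 449/(-486) = 47/230 + 449/(-486) = 47*(1/230) + 449*(-1/486) = 47/230 - 449/486 = -20107/27945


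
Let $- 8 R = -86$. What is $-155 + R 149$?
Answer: $\frac{5787}{4} \approx 1446.8$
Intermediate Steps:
$R = \frac{43}{4}$ ($R = \left(- \frac{1}{8}\right) \left(-86\right) = \frac{43}{4} \approx 10.75$)
$-155 + R 149 = -155 + \frac{43}{4} \cdot 149 = -155 + \frac{6407}{4} = \frac{5787}{4}$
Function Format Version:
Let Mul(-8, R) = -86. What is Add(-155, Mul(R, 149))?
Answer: Rational(5787, 4) ≈ 1446.8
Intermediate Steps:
R = Rational(43, 4) (R = Mul(Rational(-1, 8), -86) = Rational(43, 4) ≈ 10.750)
Add(-155, Mul(R, 149)) = Add(-155, Mul(Rational(43, 4), 149)) = Add(-155, Rational(6407, 4)) = Rational(5787, 4)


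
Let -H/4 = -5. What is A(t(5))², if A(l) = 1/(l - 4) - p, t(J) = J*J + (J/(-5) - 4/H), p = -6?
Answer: 358801/9801 ≈ 36.609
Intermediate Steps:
H = 20 (H = -4*(-5) = 20)
t(J) = -⅕ + J² - J/5 (t(J) = J*J + (J/(-5) - 4/20) = J² + (J*(-⅕) - 4*1/20) = J² + (-J/5 - ⅕) = J² + (-⅕ - J/5) = -⅕ + J² - J/5)
A(l) = 6 + 1/(-4 + l) (A(l) = 1/(l - 4) - 1*(-6) = 1/(-4 + l) + 6 = 6 + 1/(-4 + l))
A(t(5))² = ((-23 + 6*(-⅕ + 5² - ⅕*5))/(-4 + (-⅕ + 5² - ⅕*5)))² = ((-23 + 6*(-⅕ + 25 - 1))/(-4 + (-⅕ + 25 - 1)))² = ((-23 + 6*(119/5))/(-4 + 119/5))² = ((-23 + 714/5)/(99/5))² = ((5/99)*(599/5))² = (599/99)² = 358801/9801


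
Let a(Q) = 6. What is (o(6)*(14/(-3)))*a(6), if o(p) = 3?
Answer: -84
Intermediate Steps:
(o(6)*(14/(-3)))*a(6) = (3*(14/(-3)))*6 = (3*(14*(-⅓)))*6 = (3*(-14/3))*6 = -14*6 = -84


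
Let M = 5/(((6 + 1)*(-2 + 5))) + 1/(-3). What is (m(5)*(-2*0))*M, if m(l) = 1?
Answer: 0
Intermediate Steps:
M = -2/21 (M = 5/((7*3)) + 1*(-⅓) = 5/21 - ⅓ = -2/21 ≈ -0.095238)
(m(5)*(-2*0))*M = (1*(-2*0))*(-2/21) = (1*0)*(-2/21) = 0*(-2/21) = 0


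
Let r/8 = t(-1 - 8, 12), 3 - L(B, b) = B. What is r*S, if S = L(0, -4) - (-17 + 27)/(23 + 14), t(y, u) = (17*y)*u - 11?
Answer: -1492376/37 ≈ -40335.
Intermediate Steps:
L(B, b) = 3 - B
t(y, u) = -11 + 17*u*y (t(y, u) = 17*u*y - 11 = -11 + 17*u*y)
r = -14776 (r = 8*(-11 + 17*12*(-1 - 8)) = 8*(-11 + 17*12*(-9)) = 8*(-11 - 1836) = 8*(-1847) = -14776)
S = 101/37 (S = (3 - 1*0) - (-17 + 27)/(23 + 14) = (3 + 0) - 10/37 = 3 - 10/37 = 101/37 ≈ 2.7297)
r*S = -14776*101/37 = -1492376/37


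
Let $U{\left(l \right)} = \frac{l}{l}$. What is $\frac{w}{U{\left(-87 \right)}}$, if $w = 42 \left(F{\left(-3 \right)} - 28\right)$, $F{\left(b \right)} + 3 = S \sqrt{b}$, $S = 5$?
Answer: $-1302 + 210 i \sqrt{3} \approx -1302.0 + 363.73 i$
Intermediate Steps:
$F{\left(b \right)} = -3 + 5 \sqrt{b}$
$U{\left(l \right)} = 1$
$w = -1302 + 210 i \sqrt{3}$ ($w = 42 \left(\left(-3 + 5 \sqrt{-3}\right) - 28\right) = 42 \left(\left(-3 + 5 i \sqrt{3}\right) - 28\right) = 42 \left(-31 + 5 i \sqrt{3}\right) = -1302 + 210 i \sqrt{3} \approx -1302.0 + 363.73 i$)
$\frac{w}{U{\left(-87 \right)}} = \frac{-1302 + 210 i \sqrt{3}}{1} = \left(-1302 + 210 i \sqrt{3}\right) 1 = -1302 + 210 i \sqrt{3}$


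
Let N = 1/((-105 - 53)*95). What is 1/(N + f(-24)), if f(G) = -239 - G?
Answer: -15010/3227151 ≈ -0.0046512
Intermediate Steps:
N = -1/15010 (N = 1/(-158*95) = 1/(-15010) = -1/15010 ≈ -6.6622e-5)
1/(N + f(-24)) = 1/(-1/15010 + (-239 - 1*(-24))) = 1/(-1/15010 + (-239 + 24)) = 1/(-1/15010 - 215) = 1/(-3227151/15010) = -15010/3227151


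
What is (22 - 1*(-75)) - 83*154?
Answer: -12685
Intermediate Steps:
(22 - 1*(-75)) - 83*154 = (22 + 75) - 12782 = 97 - 12782 = -12685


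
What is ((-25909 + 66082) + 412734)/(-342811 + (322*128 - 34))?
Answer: -150969/100543 ≈ -1.5015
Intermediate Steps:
((-25909 + 66082) + 412734)/(-342811 + (322*128 - 34)) = (40173 + 412734)/(-342811 + (41216 - 34)) = 452907/(-342811 + 41182) = 452907/(-301629) = 452907*(-1/301629) = -150969/100543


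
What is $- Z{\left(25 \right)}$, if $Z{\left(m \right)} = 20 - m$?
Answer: $5$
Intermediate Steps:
$- Z{\left(25 \right)} = - (20 - 25) = \left(-1\right) \left(-5\right) = 5$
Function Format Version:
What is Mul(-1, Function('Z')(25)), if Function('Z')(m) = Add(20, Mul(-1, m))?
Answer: 5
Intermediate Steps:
Mul(-1, Function('Z')(25)) = Mul(-1, Add(20, Mul(-1, 25))) = Mul(-1, Add(20, -25)) = Mul(-1, -5) = 5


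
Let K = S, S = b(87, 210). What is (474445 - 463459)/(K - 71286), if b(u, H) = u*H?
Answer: -1831/8836 ≈ -0.20722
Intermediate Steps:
b(u, H) = H*u
S = 18270 (S = 210*87 = 18270)
K = 18270
(474445 - 463459)/(K - 71286) = (474445 - 463459)/(18270 - 71286) = 10986/(-53016) = 10986*(-1/53016) = -1831/8836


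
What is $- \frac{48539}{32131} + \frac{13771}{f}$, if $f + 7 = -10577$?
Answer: $- \frac{956212777}{340074504} \approx -2.8118$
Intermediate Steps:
$f = -10584$ ($f = -7 - 10577 = -10584$)
$- \frac{48539}{32131} + \frac{13771}{f} = - \frac{48539}{32131} + \frac{13771}{-10584} = \left(-48539\right) \frac{1}{32131} + 13771 \left(- \frac{1}{10584}\right) = - \frac{48539}{32131} - \frac{13771}{10584} = - \frac{956212777}{340074504}$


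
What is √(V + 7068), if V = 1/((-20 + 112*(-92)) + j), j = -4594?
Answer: √1572960230314/14918 ≈ 84.071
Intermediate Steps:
V = -1/14918 (V = 1/((-20 + 112*(-92)) - 4594) = 1/((-20 - 10304) - 4594) = 1/(-10324 - 4594) = 1/(-14918) = -1/14918 ≈ -6.7033e-5)
√(V + 7068) = √(-1/14918 + 7068) = √(105440423/14918) = √1572960230314/14918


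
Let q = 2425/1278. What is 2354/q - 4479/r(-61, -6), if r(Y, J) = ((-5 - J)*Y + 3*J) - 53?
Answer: 135990653/106700 ≈ 1274.5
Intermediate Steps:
q = 2425/1278 (q = 2425*(1/1278) = 2425/1278 ≈ 1.8975)
r(Y, J) = -53 + 3*J + Y*(-5 - J) (r(Y, J) = (Y*(-5 - J) + 3*J) - 53 = (3*J + Y*(-5 - J)) - 53 = -53 + 3*J + Y*(-5 - J))
2354/q - 4479/r(-61, -6) = 2354/(2425/1278) - 4479/(-53 - 5*(-61) + 3*(-6) - 1*(-6)*(-61)) = 2354*(1278/2425) - 4479/(-53 + 305 - 18 - 366) = 3008412/2425 - 4479/(-132) = 3008412/2425 - 4479*(-1/132) = 3008412/2425 + 1493/44 = 135990653/106700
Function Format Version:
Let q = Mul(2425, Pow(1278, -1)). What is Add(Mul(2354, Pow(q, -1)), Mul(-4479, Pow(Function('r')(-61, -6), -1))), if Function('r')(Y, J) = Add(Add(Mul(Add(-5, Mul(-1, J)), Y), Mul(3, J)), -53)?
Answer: Rational(135990653, 106700) ≈ 1274.5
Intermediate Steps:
q = Rational(2425, 1278) (q = Mul(2425, Rational(1, 1278)) = Rational(2425, 1278) ≈ 1.8975)
Function('r')(Y, J) = Add(-53, Mul(3, J), Mul(Y, Add(-5, Mul(-1, J)))) (Function('r')(Y, J) = Add(Add(Mul(Y, Add(-5, Mul(-1, J))), Mul(3, J)), -53) = Add(Add(Mul(3, J), Mul(Y, Add(-5, Mul(-1, J)))), -53) = Add(-53, Mul(3, J), Mul(Y, Add(-5, Mul(-1, J)))))
Add(Mul(2354, Pow(q, -1)), Mul(-4479, Pow(Function('r')(-61, -6), -1))) = Add(Mul(2354, Pow(Rational(2425, 1278), -1)), Mul(-4479, Pow(Add(-53, Mul(-5, -61), Mul(3, -6), Mul(-1, -6, -61)), -1))) = Add(Mul(2354, Rational(1278, 2425)), Mul(-4479, Pow(Add(-53, 305, -18, -366), -1))) = Add(Rational(3008412, 2425), Mul(-4479, Pow(-132, -1))) = Add(Rational(3008412, 2425), Mul(-4479, Rational(-1, 132))) = Add(Rational(3008412, 2425), Rational(1493, 44)) = Rational(135990653, 106700)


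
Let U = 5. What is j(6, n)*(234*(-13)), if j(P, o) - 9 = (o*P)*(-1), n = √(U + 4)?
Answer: 27378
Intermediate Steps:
n = 3 (n = √(5 + 4) = √9 = 3)
j(P, o) = 9 - P*o (j(P, o) = 9 + (o*P)*(-1) = 9 + (P*o)*(-1) = 9 - P*o)
j(6, n)*(234*(-13)) = (9 - 1*6*3)*(234*(-13)) = (9 - 18)*(-3042) = -9*(-3042) = 27378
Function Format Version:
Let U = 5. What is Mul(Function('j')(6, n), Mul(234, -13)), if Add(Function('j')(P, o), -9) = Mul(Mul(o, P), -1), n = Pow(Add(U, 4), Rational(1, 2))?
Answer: 27378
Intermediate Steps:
n = 3 (n = Pow(Add(5, 4), Rational(1, 2)) = Pow(9, Rational(1, 2)) = 3)
Function('j')(P, o) = Add(9, Mul(-1, P, o)) (Function('j')(P, o) = Add(9, Mul(Mul(o, P), -1)) = Add(9, Mul(Mul(P, o), -1)) = Add(9, Mul(-1, P, o)))
Mul(Function('j')(6, n), Mul(234, -13)) = Mul(Add(9, Mul(-1, 6, 3)), Mul(234, -13)) = Mul(Add(9, -18), -3042) = Mul(-9, -3042) = 27378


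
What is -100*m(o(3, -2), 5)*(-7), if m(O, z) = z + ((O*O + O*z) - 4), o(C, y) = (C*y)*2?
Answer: 59500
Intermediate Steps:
o(C, y) = 2*C*y
m(O, z) = -4 + z + O**2 + O*z (m(O, z) = z + ((O**2 + O*z) - 4) = z + (-4 + O**2 + O*z) = -4 + z + O**2 + O*z)
-100*m(o(3, -2), 5)*(-7) = -100*(-4 + 5 + (2*3*(-2))**2 + (2*3*(-2))*5)*(-7) = -100*(-4 + 5 + (-12)**2 - 12*5)*(-7) = -100*(-4 + 5 + 144 - 60)*(-7) = -100*85*(-7) = -8500*(-7) = 59500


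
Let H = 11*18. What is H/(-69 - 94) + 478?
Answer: 77716/163 ≈ 476.79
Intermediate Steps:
H = 198
H/(-69 - 94) + 478 = 198/(-69 - 94) + 478 = 198/(-163) + 478 = -1/163*198 + 478 = -198/163 + 478 = 77716/163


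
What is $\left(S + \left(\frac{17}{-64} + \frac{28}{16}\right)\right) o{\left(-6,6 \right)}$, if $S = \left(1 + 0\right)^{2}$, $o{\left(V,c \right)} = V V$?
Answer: $\frac{1431}{16} \approx 89.438$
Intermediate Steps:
$o{\left(V,c \right)} = V^{2}$
$S = 1$ ($S = 1^{2} = 1$)
$\left(S + \left(\frac{17}{-64} + \frac{28}{16}\right)\right) o{\left(-6,6 \right)} = \left(1 + \left(\frac{17}{-64} + \frac{28}{16}\right)\right) \left(-6\right)^{2} = \left(1 + \left(17 \left(- \frac{1}{64}\right) + 28 \cdot \frac{1}{16}\right)\right) 36 = \left(1 + \left(- \frac{17}{64} + \frac{7}{4}\right)\right) 36 = \left(1 + \frac{95}{64}\right) 36 = \frac{159}{64} \cdot 36 = \frac{1431}{16}$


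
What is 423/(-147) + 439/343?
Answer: -548/343 ≈ -1.5977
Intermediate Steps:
423/(-147) + 439/343 = 423*(-1/147) + 439*(1/343) = -141/49 + 439/343 = -548/343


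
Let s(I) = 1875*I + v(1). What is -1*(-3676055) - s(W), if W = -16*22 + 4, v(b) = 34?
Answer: 4328521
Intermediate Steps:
W = -348 (W = -352 + 4 = -348)
s(I) = 34 + 1875*I (s(I) = 1875*I + 34 = 34 + 1875*I)
-1*(-3676055) - s(W) = -1*(-3676055) - (34 + 1875*(-348)) = 3676055 - (34 - 652500) = 3676055 - 1*(-652466) = 3676055 + 652466 = 4328521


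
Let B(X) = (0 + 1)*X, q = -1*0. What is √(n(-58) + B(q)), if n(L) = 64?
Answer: 8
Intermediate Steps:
q = 0
B(X) = X (B(X) = 1*X = X)
√(n(-58) + B(q)) = √(64 + 0) = √64 = 8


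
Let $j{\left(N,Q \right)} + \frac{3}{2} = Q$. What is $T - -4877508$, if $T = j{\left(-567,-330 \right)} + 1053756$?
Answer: $\frac{11861865}{2} \approx 5.9309 \cdot 10^{6}$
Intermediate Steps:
$j{\left(N,Q \right)} = - \frac{3}{2} + Q$
$T = \frac{2106849}{2}$ ($T = \left(- \frac{3}{2} - 330\right) + 1053756 = - \frac{663}{2} + 1053756 = \frac{2106849}{2} \approx 1.0534 \cdot 10^{6}$)
$T - -4877508 = \frac{2106849}{2} - -4877508 = \frac{2106849}{2} + 4877508 = \frac{11861865}{2}$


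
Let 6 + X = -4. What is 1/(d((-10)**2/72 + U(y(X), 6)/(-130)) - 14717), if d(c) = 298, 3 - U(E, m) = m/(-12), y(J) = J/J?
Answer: -1/14419 ≈ -6.9353e-5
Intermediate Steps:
X = -10 (X = -6 - 4 = -10)
y(J) = 1
U(E, m) = 3 + m/12 (U(E, m) = 3 - m/(-12) = 3 - m*(-1)/12 = 3 - (-1)*m/12 = 3 + m/12)
1/(d((-10)**2/72 + U(y(X), 6)/(-130)) - 14717) = 1/(298 - 14717) = 1/(-14419) = -1/14419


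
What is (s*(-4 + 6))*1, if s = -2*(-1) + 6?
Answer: 16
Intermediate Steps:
s = 8 (s = 2 + 6 = 8)
(s*(-4 + 6))*1 = (8*(-4 + 6))*1 = (8*2)*1 = 16*1 = 16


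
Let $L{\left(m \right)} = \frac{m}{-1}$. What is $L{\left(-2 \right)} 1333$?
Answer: $2666$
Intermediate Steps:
$L{\left(m \right)} = - m$ ($L{\left(m \right)} = m \left(-1\right) = - m$)
$L{\left(-2 \right)} 1333 = \left(-1\right) \left(-2\right) 1333 = 2 \cdot 1333 = 2666$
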